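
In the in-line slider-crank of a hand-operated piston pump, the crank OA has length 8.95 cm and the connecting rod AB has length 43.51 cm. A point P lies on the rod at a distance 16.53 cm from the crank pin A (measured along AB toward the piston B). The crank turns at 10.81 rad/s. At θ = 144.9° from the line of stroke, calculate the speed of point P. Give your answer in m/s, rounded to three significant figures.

ω = 10.81 rad/s.  Crank-pin speed |V_A| = rω = 0.96749 m/s, perpendicular to OA.
Rod angle: sinφ = −(r/L) sinθ ⇒ φ = -6.793°; ω_rod = −rω cosθ/√(L²−r²sin²θ) = +1.8321 rad/s.
V_P = V_A + ω_rod × AP, with AP = 0.1653 m along the rod.
Components: V_Px = −rω sinθ − a·ω_rod·sinφ = -0.52049 m/s;  V_Py = rω cosθ + a·ω_rod·cosφ = -0.49083 m/s.
|V_P| = √(V_Px² + V_Py²) = 0.71542 m/s.

0.715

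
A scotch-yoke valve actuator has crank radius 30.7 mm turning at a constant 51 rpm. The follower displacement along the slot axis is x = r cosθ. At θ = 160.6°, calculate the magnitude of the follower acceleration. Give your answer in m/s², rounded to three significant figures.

ω = 5.341 rad/s (from 51 rpm).
x = r cosθ ⇒ ẍ = −rω² cosθ (ω constant).
|a| = rω²|cosθ| = 0.0307·(5.341)²·|cos 160.6°| = 0.82594 m/s².

0.826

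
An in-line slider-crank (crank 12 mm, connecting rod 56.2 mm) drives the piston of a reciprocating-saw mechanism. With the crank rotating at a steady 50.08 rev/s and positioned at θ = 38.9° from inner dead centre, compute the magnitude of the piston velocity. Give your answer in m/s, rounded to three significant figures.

ω = 2π·50.1 = 314.7 rad/s
For an in-line slider-crank, x = r cosθ + √(L² − r² sin²θ), so v = −rω sinθ·[1 + r cosθ/√(L² − r² sin²θ)].
With r = 0.012 m, L = 0.0562 m, θ = 38.9°: √(L² − r² sin²θ) = 0.055693 m.
v = −0.012·314.7·0.62796·[1 + 0.012·0.77824/0.055693] = -2.7688 m/s.
|v| = 2.7688 m/s.

2.77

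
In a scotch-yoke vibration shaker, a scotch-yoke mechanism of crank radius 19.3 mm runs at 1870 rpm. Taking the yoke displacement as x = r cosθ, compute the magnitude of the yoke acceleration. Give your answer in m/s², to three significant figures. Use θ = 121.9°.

391

ω = 195.8 rad/s (from 1870 rpm).
x = r cosθ ⇒ ẍ = −rω² cosθ (ω constant).
|a| = rω²|cosθ| = 0.0193·(195.8)²·|cos 121.9°| = 391.1 m/s².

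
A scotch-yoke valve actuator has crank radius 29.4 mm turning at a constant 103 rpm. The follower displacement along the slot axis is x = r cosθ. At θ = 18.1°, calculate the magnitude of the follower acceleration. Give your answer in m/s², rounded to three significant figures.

ω = 10.79 rad/s (from 103 rpm).
x = r cosθ ⇒ ẍ = −rω² cosθ (ω constant).
|a| = rω²|cosθ| = 0.0294·(10.79)²·|cos 18.1°| = 3.2512 m/s².

3.25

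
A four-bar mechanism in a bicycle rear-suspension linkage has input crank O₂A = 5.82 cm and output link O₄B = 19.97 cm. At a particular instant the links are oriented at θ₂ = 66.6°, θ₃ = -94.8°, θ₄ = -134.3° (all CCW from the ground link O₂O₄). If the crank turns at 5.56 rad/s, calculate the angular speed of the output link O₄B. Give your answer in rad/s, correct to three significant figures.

ω₂ = 5.56 rad/s
Differentiating the loop-closure r₂e^{iθ₂}+r₃e^{iθ₃}=r₁+r₄e^{iθ₄} gives r₂ω₂e^{iθ₂}+r₃ω₃e^{iθ₃}=r₄ω₄e^{iθ₄}.
Eliminating the other unknown: ω₄ = r₂ω₂ sin(θ₂−θ₃) / [r₄ sin(θ₄−θ₃)].
Numerator sine = +0.31896; denominator sine = -0.63608.
Result = 0.0582·5.56·(+0.31896) / (0.1997·(-0.63608)) = -0.81254 rad/s; magnitude 0.81254 rad/s.

0.813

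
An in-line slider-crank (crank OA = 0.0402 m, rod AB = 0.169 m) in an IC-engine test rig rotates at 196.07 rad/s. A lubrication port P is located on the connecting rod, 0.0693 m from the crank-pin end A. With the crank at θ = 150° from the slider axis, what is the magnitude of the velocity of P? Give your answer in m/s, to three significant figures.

5.41

ω = 196.1 rad/s.  Crank-pin speed |V_A| = rω = 7.882 m/s, perpendicular to OA.
Rod angle: sinφ = −(r/L) sinθ ⇒ φ = -6.831°; ω_rod = −rω cosθ/√(L²−r²sin²θ) = +40.679 rad/s.
V_P = V_A + ω_rod × AP, with AP = 0.0693 m along the rod.
Components: V_Px = −rω sinθ − a·ω_rod·sinφ = -3.6057 m/s;  V_Py = rω cosθ + a·ω_rod·cosφ = -4.027 m/s.
|V_P| = √(V_Px² + V_Py²) = 5.4053 m/s.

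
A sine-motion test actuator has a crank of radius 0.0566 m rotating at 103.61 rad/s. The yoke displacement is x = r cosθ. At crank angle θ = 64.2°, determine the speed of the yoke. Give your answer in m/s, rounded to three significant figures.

5.28

ω = 103.6 rad/s
x = r cosθ ⇒ ẋ = −rω sinθ.
|v| = rω|sinθ| = 0.0566·103.6·|sin 64.2°| = 5.2798 m/s.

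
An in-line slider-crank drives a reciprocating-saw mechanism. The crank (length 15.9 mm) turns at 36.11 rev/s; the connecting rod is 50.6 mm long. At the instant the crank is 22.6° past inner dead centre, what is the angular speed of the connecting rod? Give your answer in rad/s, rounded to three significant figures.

66.3

ω = 226.9 rad/s (converted from 36.11 rev/s).
The rod makes angle φ with the slider axis where L sinφ = r sinθ; differentiating, L cosφ·φ̇ = r ω cosθ.
L cosφ = √(L² − r² sin²θ) = 0.05023 m.
|ω_rod| = r ω |cosθ| / √(L² − r² sin²θ) = 0.0159·226.9·0.92321/0.05023 = 66.305 rad/s.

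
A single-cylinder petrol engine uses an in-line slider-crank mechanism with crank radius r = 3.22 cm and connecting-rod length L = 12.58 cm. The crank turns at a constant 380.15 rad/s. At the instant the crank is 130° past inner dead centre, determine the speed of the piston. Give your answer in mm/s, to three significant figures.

7800

ω = 380.1 rad/s
For an in-line slider-crank, x = r cosθ + √(L² − r² sin²θ), so v = −rω sinθ·[1 + r cosθ/√(L² − r² sin²θ)].
With r = 0.0322 m, L = 0.1258 m, θ = 130°: √(L² − r² sin²θ) = 0.12336 m.
v = −0.0322·380.1·0.76604·[1 + 0.0322·-0.64279/0.12336] = -7.8037 m/s.
|v| = 7.8037 m/s = 7803.7 mm/s.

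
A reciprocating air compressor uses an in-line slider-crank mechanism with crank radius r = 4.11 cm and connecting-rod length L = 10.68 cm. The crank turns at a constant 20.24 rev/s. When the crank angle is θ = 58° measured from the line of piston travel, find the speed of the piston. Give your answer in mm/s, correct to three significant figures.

ω = 2π·20.2 = 127.2 rad/s
For an in-line slider-crank, x = r cosθ + √(L² − r² sin²θ), so v = −rω sinθ·[1 + r cosθ/√(L² − r² sin²θ)].
With r = 0.0411 m, L = 0.1068 m, θ = 58°: √(L² − r² sin²θ) = 0.10095 m.
v = −0.0411·127.2·0.84805·[1 + 0.0411·0.52992/0.10095] = -5.3888 m/s.
|v| = 5.3888 m/s = 5388.8 mm/s.

5390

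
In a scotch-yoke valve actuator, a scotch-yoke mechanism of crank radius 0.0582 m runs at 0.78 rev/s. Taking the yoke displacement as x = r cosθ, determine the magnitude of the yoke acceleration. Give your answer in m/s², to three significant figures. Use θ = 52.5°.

ω = 4.901 rad/s (from 0.78 rev/s).
x = r cosθ ⇒ ẍ = −rω² cosθ (ω constant).
|a| = rω²|cosθ| = 0.0582·(4.901)²·|cos 52.5°| = 0.85098 m/s².

0.851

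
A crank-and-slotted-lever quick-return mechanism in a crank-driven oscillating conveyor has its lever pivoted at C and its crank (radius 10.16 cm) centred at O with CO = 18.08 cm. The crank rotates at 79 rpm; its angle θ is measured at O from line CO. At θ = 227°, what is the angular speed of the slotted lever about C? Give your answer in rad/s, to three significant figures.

1.02

ω = 8.273 rad/s (from 79 rpm).
Crank pin A relative to C: A = (d + r cosθ, r sinθ); lever angle φ = atan2(r sinθ, d + r cosθ).
Differentiating tanφ: φ̇ = rω(d cosθ + r)/(d² + r² + 2dr cosθ).
d² + r² + 2dr cosθ = |CA|² = 0.0179556 m²;  d cosθ + r = -0.021705 m.
|ω_lever| = |0.1016·8.273·-0.021705| / 0.0179556 = 1.0161 rad/s.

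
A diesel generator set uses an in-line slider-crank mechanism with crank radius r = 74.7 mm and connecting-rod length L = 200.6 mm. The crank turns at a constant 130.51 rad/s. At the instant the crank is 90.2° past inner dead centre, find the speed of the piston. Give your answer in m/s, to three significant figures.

9.74

ω = 130.5 rad/s
For an in-line slider-crank, x = r cosθ + √(L² − r² sin²θ), so v = −rω sinθ·[1 + r cosθ/√(L² − r² sin²θ)].
With r = 0.0747 m, L = 0.2006 m, θ = 90.2°: √(L² − r² sin²θ) = 0.18617 m.
v = −0.0747·130.5·0.99999·[1 + 0.0747·-0.00349/0.18617] = -9.7354 m/s.
|v| = 9.7354 m/s.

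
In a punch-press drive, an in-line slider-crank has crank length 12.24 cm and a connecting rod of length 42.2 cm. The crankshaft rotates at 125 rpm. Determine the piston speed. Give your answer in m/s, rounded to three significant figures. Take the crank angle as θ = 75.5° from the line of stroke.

ω = 2π·125/60 = 13.09 rad/s
For an in-line slider-crank, x = r cosθ + √(L² − r² sin²θ), so v = −rω sinθ·[1 + r cosθ/√(L² − r² sin²θ)].
With r = 0.1224 m, L = 0.422 m, θ = 75.5°: √(L² − r² sin²θ) = 0.40502 m.
v = −0.1224·13.09·0.96815·[1 + 0.1224·0.25038/0.40502] = -1.6686 m/s.
|v| = 1.6686 m/s.

1.67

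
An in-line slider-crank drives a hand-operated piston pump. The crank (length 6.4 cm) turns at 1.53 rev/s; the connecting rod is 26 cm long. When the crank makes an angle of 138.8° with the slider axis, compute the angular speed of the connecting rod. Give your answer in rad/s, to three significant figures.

ω = 9.613 rad/s (converted from 1.53 rev/s).
The rod makes angle φ with the slider axis where L sinφ = r sinθ; differentiating, L cosφ·φ̇ = r ω cosθ.
L cosφ = √(L² − r² sin²θ) = 0.25656 m.
|ω_rod| = r ω |cosθ| / √(L² − r² sin²θ) = 0.064·9.613·0.75241/0.25656 = 1.8043 rad/s.

1.80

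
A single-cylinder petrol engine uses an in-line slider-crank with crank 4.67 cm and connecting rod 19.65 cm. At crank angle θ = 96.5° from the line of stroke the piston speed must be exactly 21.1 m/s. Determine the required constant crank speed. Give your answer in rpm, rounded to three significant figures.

4470

For an in-line slider-crank, |v_piston| = rω|sinθ|·[1 + r cosθ/√(L² − r² sin²θ)].
With r = 0.0467 m, L = 0.1965 m, θ = 96.5°: the bracketed kinematic factor |dx/dθ| = 0.045115 m.
ω = v/|dx/dθ| = 21.1/0.045115 = 467.69 rad/s.
N = 60ω/(2π) = 4466.1 rpm.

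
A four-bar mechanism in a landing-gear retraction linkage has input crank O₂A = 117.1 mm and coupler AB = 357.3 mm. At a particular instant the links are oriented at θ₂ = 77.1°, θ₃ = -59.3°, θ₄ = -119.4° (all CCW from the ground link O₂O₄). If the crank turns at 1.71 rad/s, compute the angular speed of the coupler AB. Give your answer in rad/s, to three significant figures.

0.184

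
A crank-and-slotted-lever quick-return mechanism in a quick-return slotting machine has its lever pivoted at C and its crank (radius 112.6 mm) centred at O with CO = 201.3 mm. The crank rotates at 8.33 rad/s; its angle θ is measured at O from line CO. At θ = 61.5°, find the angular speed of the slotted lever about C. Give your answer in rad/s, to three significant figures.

2.62

ω = 8.33 rad/s
Crank pin A relative to C: A = (d + r cosθ, r sinθ); lever angle φ = atan2(r sinθ, d + r cosθ).
Differentiating tanφ: φ̇ = rω(d cosθ + r)/(d² + r² + 2dr cosθ).
d² + r² + 2dr cosθ = |CA|² = 0.0748314 m²;  d cosθ + r = +0.20865 m.
|ω_lever| = |0.1126·8.33·+0.20865| / 0.0748314 = 2.6153 rad/s.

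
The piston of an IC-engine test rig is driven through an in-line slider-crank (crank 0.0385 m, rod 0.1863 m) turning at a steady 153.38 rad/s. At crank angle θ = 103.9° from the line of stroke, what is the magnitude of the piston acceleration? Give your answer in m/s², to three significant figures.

386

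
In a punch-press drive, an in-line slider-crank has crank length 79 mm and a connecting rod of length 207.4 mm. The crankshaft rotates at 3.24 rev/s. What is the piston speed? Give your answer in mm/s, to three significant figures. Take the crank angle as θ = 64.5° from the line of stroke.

1710

ω = 2π·3.24 = 20.36 rad/s
For an in-line slider-crank, x = r cosθ + √(L² − r² sin²θ), so v = −rω sinθ·[1 + r cosθ/√(L² − r² sin²θ)].
With r = 0.079 m, L = 0.2074 m, θ = 64.5°: √(L² − r² sin²θ) = 0.19476 m.
v = −0.079·20.36·0.90259·[1 + 0.079·0.43051/0.19476] = -1.7051 m/s.
|v| = 1.7051 m/s = 1705.1 mm/s.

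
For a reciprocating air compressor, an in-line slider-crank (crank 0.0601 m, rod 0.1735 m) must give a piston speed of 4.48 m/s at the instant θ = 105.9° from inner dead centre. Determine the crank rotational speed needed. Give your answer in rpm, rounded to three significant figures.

For an in-line slider-crank, |v_piston| = rω|sinθ|·[1 + r cosθ/√(L² − r² sin²θ)].
With r = 0.0601 m, L = 0.1735 m, θ = 105.9°: the bracketed kinematic factor |dx/dθ| = 0.051983 m.
ω = v/|dx/dθ| = 4.48/0.051983 = 86.182 rad/s.
N = 60ω/(2π) = 822.98 rpm.

823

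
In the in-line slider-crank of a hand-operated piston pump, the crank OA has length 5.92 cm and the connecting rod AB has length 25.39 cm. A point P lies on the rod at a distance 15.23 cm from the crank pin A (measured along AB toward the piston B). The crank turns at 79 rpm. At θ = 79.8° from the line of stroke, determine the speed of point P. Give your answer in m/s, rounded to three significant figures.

0.495

ω = 8.273 rad/s.  Crank-pin speed |V_A| = rω = 0.48975 m/s, perpendicular to OA.
Rod angle: sinφ = −(r/L) sinθ ⇒ φ = -13.266°; ω_rod = −rω cosθ/√(L²−r²sin²θ) = -0.35095 rad/s.
V_P = V_A + ω_rod × AP, with AP = 0.1523 m along the rod.
Components: V_Px = −rω sinθ − a·ω_rod·sinφ = -0.49428 m/s;  V_Py = rω cosθ + a·ω_rod·cosφ = +0.034705 m/s.
|V_P| = √(V_Px² + V_Py²) = 0.4955 m/s.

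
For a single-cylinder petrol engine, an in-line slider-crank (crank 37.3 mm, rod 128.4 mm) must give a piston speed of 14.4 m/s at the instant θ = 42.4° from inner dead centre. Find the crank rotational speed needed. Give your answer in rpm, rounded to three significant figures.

4490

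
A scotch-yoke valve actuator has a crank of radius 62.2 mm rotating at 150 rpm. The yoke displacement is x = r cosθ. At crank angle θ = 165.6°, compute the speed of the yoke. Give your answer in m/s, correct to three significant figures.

ω = 15.71 rad/s (from 150 rpm).
x = r cosθ ⇒ ẋ = −rω sinθ.
|v| = rω|sinθ| = 0.0622·15.71·|sin 165.6°| = 0.24298 m/s.

0.243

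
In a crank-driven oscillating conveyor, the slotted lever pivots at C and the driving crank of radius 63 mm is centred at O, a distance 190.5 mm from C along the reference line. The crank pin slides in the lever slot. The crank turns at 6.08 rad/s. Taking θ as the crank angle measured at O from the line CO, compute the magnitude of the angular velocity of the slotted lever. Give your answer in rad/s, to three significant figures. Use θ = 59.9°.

1.16

ω = 6.08 rad/s
Crank pin A relative to C: A = (d + r cosθ, r sinθ); lever angle φ = atan2(r sinθ, d + r cosθ).
Differentiating tanφ: φ̇ = rω(d cosθ + r)/(d² + r² + 2dr cosθ).
d² + r² + 2dr cosθ = |CA|² = 0.052297 m²;  d cosθ + r = +0.15854 m.
|ω_lever| = |0.063·6.08·+0.15854| / 0.052297 = 1.1612 rad/s.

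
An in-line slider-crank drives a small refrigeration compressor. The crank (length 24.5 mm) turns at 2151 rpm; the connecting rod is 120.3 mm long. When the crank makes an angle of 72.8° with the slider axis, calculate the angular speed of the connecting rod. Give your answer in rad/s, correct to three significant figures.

13.8

ω = 225.3 rad/s (converted from 2151 rpm).
The rod makes angle φ with the slider axis where L sinφ = r sinθ; differentiating, L cosφ·φ̇ = r ω cosθ.
L cosφ = √(L² − r² sin²θ) = 0.118 m.
|ω_rod| = r ω |cosθ| / √(L² − r² sin²θ) = 0.0245·225.3·0.29571/0.118 = 13.83 rad/s.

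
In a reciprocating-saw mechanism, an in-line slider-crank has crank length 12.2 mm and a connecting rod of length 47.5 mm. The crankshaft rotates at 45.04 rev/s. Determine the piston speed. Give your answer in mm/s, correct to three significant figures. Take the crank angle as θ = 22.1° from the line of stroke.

1610

ω = 2π·45 = 283 rad/s
For an in-line slider-crank, x = r cosθ + √(L² − r² sin²θ), so v = −rω sinθ·[1 + r cosθ/√(L² − r² sin²θ)].
With r = 0.0122 m, L = 0.0475 m, θ = 22.1°: √(L² − r² sin²θ) = 0.047278 m.
v = −0.0122·283·0.37622·[1 + 0.0122·0.92653/0.047278] = -1.6095 m/s.
|v| = 1.6095 m/s = 1609.5 mm/s.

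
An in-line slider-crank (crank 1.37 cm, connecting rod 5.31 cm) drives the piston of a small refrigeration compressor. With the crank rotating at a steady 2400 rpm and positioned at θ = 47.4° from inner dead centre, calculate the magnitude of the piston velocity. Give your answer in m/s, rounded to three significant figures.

ω = 2π·2400/60 = 251.3 rad/s
For an in-line slider-crank, x = r cosθ + √(L² − r² sin²θ), so v = −rω sinθ·[1 + r cosθ/√(L² − r² sin²θ)].
With r = 0.0137 m, L = 0.0531 m, θ = 47.4°: √(L² − r² sin²θ) = 0.052134 m.
v = −0.0137·251.3·0.73610·[1 + 0.0137·0.67688/0.052134] = -2.9853 m/s.
|v| = 2.9853 m/s.

2.99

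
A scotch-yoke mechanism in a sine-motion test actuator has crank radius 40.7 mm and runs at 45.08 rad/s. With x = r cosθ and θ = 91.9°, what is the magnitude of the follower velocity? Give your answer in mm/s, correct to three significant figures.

ω = 45.08 rad/s
x = r cosθ ⇒ ẋ = −rω sinθ.
|v| = rω|sinθ| = 0.0407·45.08·|sin 91.9°| = 1.8337 m/s = 1833.7 mm/s.

1830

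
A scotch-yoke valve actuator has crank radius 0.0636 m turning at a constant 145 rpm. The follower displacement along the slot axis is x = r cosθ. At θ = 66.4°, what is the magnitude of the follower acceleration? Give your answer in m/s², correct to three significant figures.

ω = 15.18 rad/s (from 145 rpm).
x = r cosθ ⇒ ẍ = −rω² cosθ (ω constant).
|a| = rω²|cosθ| = 0.0636·(15.18)²·|cos 66.4°| = 5.8707 m/s².

5.87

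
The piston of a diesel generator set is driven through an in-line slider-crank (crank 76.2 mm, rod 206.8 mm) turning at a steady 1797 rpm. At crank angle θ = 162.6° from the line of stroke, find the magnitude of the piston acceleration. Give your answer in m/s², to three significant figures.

ω = 2π·1797/60 = 188.2 rad/s
x(θ) = r cosθ + √(L² − r² sin²θ); with ω constant, a = ω²·d²x/dθ².
d²x/dθ² = −r cosθ − r²(cos2θ)/√u − r⁴ sin²2θ/(4u^{3/2}),  u = L² − r² sin²θ = 0.042247 m².
Substituting r = 0.0762 m, L = 0.2068 m, θ = 162.6°: d²x/dθ² = +0.0492 m.
a = ω²·d²x/dθ² = (188.2)²·(+0.0492) = +1742.3 m/s²;  |a| = 1742.3 m/s².

1740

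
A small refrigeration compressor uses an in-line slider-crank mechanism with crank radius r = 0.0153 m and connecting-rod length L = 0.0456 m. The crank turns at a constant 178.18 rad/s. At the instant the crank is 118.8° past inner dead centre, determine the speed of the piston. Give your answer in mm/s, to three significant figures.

1980

ω = 178.2 rad/s
For an in-line slider-crank, x = r cosθ + √(L² − r² sin²θ), so v = −rω sinθ·[1 + r cosθ/√(L² − r² sin²θ)].
With r = 0.0153 m, L = 0.0456 m, θ = 118.8°: √(L² − r² sin²θ) = 0.043584 m.
v = −0.0153·178.2·0.87631·[1 + 0.0153·-0.48175/0.043584] = -1.9849 m/s.
|v| = 1.9849 m/s = 1984.9 mm/s.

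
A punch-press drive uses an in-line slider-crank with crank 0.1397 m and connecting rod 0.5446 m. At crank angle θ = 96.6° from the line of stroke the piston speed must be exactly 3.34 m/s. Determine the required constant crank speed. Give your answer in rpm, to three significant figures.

For an in-line slider-crank, |v_piston| = rω|sinθ|·[1 + r cosθ/√(L² − r² sin²θ)].
With r = 0.1397 m, L = 0.5446 m, θ = 96.6°: the bracketed kinematic factor |dx/dθ| = 0.13454 m.
ω = v/|dx/dθ| = 3.34/0.13454 = 24.825 rad/s.
N = 60ω/(2π) = 237.06 rpm.

237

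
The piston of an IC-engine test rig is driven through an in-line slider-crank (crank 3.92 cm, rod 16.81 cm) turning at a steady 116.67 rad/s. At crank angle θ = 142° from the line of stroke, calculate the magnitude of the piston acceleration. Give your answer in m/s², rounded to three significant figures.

ω = 116.7 rad/s
x(θ) = r cosθ + √(L² − r² sin²θ); with ω constant, a = ω²·d²x/dθ².
d²x/dθ² = −r cosθ − r²(cos2θ)/√u − r⁴ sin²2θ/(4u^{3/2}),  u = L² − r² sin²θ = 0.0276752 m².
Substituting r = 0.0392 m, L = 0.1681 m, θ = 142°: d²x/dθ² = +0.028535 m.
a = ω²·d²x/dθ² = (116.7)²·(+0.028535) = +388.41 m/s²;  |a| = 388.41 m/s².

388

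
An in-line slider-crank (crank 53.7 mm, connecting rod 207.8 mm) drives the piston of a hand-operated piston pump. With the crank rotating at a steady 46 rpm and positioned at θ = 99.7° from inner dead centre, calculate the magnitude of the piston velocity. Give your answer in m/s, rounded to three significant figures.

ω = 2π·46/60 = 4.817 rad/s
For an in-line slider-crank, x = r cosθ + √(L² − r² sin²θ), so v = −rω sinθ·[1 + r cosθ/√(L² − r² sin²θ)].
With r = 0.0537 m, L = 0.2078 m, θ = 99.7°: √(L² − r² sin²θ) = 0.20095 m.
v = −0.0537·4.817·0.98570·[1 + 0.0537·-0.16849/0.20095] = -0.2435 m/s.
|v| = 0.2435 m/s.

0.243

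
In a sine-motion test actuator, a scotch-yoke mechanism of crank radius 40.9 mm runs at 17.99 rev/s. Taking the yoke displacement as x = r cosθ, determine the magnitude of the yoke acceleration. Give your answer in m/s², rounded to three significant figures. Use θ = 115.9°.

ω = 113 rad/s (from 17.99 rev/s).
x = r cosθ ⇒ ẍ = −rω² cosθ (ω constant).
|a| = rω²|cosθ| = 0.0409·(113)²·|cos 115.9°| = 228.26 m/s².

228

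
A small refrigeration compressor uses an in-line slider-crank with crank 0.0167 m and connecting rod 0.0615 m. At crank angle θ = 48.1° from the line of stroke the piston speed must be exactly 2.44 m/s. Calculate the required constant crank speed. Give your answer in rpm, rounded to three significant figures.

For an in-line slider-crank, |v_piston| = rω|sinθ|·[1 + r cosθ/√(L² − r² sin²θ)].
With r = 0.0167 m, L = 0.0615 m, θ = 48.1°: the bracketed kinematic factor |dx/dθ| = 0.014732 m.
ω = v/|dx/dθ| = 2.44/0.014732 = 165.63 rad/s.
N = 60ω/(2π) = 1581.6 rpm.

1580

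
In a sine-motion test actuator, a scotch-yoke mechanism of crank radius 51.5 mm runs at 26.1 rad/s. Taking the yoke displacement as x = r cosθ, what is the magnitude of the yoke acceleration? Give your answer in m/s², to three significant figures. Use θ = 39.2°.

ω = 26.1 rad/s
x = r cosθ ⇒ ẍ = −rω² cosθ (ω constant).
|a| = rω²|cosθ| = 0.0515·(26.1)²·|cos 39.2°| = 27.187 m/s².

27.2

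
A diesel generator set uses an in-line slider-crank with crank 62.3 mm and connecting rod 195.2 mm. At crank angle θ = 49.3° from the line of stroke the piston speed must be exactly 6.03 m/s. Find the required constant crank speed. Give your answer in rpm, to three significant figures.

For an in-line slider-crank, |v_piston| = rω|sinθ|·[1 + r cosθ/√(L² − r² sin²θ)].
With r = 0.0623 m, L = 0.1952 m, θ = 49.3°: the bracketed kinematic factor |dx/dθ| = 0.057363 m.
ω = v/|dx/dθ| = 6.03/0.057363 = 105.12 rad/s.
N = 60ω/(2π) = 1003.8 rpm.

1000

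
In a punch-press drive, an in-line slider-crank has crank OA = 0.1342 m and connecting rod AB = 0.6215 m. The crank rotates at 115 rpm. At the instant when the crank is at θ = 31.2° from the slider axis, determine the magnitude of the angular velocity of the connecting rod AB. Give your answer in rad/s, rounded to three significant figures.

2.24

ω = 12.04 rad/s (converted from 115 rpm).
The rod makes angle φ with the slider axis where L sinφ = r sinθ; differentiating, L cosφ·φ̇ = r ω cosθ.
L cosφ = √(L² − r² sin²θ) = 0.6176 m.
|ω_rod| = r ω |cosθ| / √(L² − r² sin²θ) = 0.1342·12.04·0.85536/0.6176 = 2.2383 rad/s.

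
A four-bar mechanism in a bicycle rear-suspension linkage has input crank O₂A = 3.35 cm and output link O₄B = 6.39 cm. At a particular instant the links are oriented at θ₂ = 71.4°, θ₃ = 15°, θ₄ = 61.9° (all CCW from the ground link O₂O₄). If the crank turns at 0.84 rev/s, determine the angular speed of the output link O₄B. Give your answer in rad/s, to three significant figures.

ω₂ = 5.278 rad/s (from 0.84 rev/s).
Differentiating the loop-closure r₂e^{iθ₂}+r₃e^{iθ₃}=r₁+r₄e^{iθ₄} gives r₂ω₂e^{iθ₂}+r₃ω₃e^{iθ₃}=r₄ω₄e^{iθ₄}.
Eliminating the other unknown: ω₄ = r₂ω₂ sin(θ₂−θ₃) / [r₄ sin(θ₄−θ₃)].
Numerator sine = +0.83292; denominator sine = +0.73016.
Result = 0.0335·5.278·(+0.83292) / (0.0639·(+0.73016)) = +3.1564 rad/s; magnitude 3.1564 rad/s.

3.16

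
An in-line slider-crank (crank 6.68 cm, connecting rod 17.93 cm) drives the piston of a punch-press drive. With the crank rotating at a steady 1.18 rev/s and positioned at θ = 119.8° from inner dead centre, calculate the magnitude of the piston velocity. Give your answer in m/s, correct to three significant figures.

0.346

ω = 2π·1.18 = 7.414 rad/s
For an in-line slider-crank, x = r cosθ + √(L² − r² sin²θ), so v = −rω sinθ·[1 + r cosθ/√(L² − r² sin²θ)].
With r = 0.0668 m, L = 0.1793 m, θ = 119.8°: √(L² − r² sin²θ) = 0.16967 m.
v = −0.0668·7.414·0.86777·[1 + 0.0668·-0.49697/0.16967] = -0.34568 m/s.
|v| = 0.34568 m/s.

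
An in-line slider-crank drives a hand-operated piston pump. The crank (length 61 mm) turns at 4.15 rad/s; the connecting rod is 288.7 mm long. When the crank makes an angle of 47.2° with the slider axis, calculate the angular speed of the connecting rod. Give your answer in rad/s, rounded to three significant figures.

ω = 4.15 rad/s
The rod makes angle φ with the slider axis where L sinφ = r sinθ; differentiating, L cosφ·φ̇ = r ω cosθ.
L cosφ = √(L² − r² sin²θ) = 0.28521 m.
|ω_rod| = r ω |cosθ| / √(L² − r² sin²θ) = 0.061·4.15·0.67944/0.28521 = 0.60307 rad/s.

0.603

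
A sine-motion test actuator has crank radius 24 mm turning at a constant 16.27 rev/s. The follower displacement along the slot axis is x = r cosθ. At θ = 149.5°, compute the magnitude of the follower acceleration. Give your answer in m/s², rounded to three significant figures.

216

ω = 102.2 rad/s (from 16.27 rev/s).
x = r cosθ ⇒ ẍ = −rω² cosθ (ω constant).
|a| = rω²|cosθ| = 0.024·(102.2)²·|cos 149.5°| = 216.11 m/s².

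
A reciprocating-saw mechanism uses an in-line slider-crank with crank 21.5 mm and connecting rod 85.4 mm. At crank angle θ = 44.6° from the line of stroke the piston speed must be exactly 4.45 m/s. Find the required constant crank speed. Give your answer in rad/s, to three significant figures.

For an in-line slider-crank, |v_piston| = rω|sinθ|·[1 + r cosθ/√(L² − r² sin²θ)].
With r = 0.0215 m, L = 0.0854 m, θ = 44.6°: the bracketed kinematic factor |dx/dθ| = 0.017846 m.
ω = v/|dx/dθ| = 4.45/0.017846 = 249.36 rad/s.

249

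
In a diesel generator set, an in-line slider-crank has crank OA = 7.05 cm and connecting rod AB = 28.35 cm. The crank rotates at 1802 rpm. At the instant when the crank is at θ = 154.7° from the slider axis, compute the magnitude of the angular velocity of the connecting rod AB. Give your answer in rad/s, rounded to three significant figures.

42.7

ω = 188.7 rad/s (converted from 1802 rpm).
The rod makes angle φ with the slider axis where L sinφ = r sinθ; differentiating, L cosφ·φ̇ = r ω cosθ.
L cosφ = √(L² − r² sin²θ) = 0.28189 m.
|ω_rod| = r ω |cosθ| / √(L² − r² sin²θ) = 0.0705·188.7·0.90408/0.28189 = 42.667 rad/s.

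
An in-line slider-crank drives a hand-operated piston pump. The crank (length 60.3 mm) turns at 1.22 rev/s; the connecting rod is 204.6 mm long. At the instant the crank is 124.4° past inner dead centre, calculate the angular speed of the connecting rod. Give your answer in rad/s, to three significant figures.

ω = 7.665 rad/s (converted from 1.22 rev/s).
The rod makes angle φ with the slider axis where L sinφ = r sinθ; differentiating, L cosφ·φ̇ = r ω cosθ.
L cosφ = √(L² − r² sin²θ) = 0.19846 m.
|ω_rod| = r ω |cosθ| / √(L² − r² sin²θ) = 0.0603·7.665·0.56497/0.19846 = 1.3159 rad/s.

1.32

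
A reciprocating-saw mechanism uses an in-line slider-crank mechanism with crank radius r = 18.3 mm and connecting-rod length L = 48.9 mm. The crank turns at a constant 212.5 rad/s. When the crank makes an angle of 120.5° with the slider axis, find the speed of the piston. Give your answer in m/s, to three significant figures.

ω = 212.5 rad/s
For an in-line slider-crank, x = r cosθ + √(L² − r² sin²θ), so v = −rω sinθ·[1 + r cosθ/√(L² − r² sin²θ)].
With r = 0.0183 m, L = 0.0489 m, θ = 120.5°: √(L² − r² sin²θ) = 0.046288 m.
v = −0.0183·212.5·0.86163·[1 + 0.0183·-0.50754/0.046288] = -2.6783 m/s.
|v| = 2.6783 m/s.

2.68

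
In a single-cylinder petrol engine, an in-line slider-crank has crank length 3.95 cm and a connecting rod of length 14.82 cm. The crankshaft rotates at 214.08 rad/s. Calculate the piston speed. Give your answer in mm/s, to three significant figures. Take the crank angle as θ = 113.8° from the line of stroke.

6880

ω = 214.1 rad/s
For an in-line slider-crank, x = r cosθ + √(L² − r² sin²θ), so v = −rω sinθ·[1 + r cosθ/√(L² − r² sin²θ)].
With r = 0.0395 m, L = 0.1482 m, θ = 113.8°: √(L² − r² sin²θ) = 0.14373 m.
v = −0.0395·214.1·0.91496·[1 + 0.0395·-0.40355/0.14373] = -6.879 m/s.
|v| = 6.879 m/s = 6879 mm/s.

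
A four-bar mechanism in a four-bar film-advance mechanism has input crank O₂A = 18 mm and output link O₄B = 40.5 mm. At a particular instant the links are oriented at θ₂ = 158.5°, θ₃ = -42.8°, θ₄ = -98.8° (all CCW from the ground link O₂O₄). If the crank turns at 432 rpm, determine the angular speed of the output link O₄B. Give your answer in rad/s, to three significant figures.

ω₂ = 45.24 rad/s (from 432 rpm).
Differentiating the loop-closure r₂e^{iθ₂}+r₃e^{iθ₃}=r₁+r₄e^{iθ₄} gives r₂ω₂e^{iθ₂}+r₃ω₃e^{iθ₃}=r₄ω₄e^{iθ₄}.
Eliminating the other unknown: ω₄ = r₂ω₂ sin(θ₂−θ₃) / [r₄ sin(θ₄−θ₃)].
Numerator sine = -0.36325; denominator sine = -0.82904.
Result = 0.018·45.24·(-0.36325) / (0.0405·(-0.82904)) = +8.8097 rad/s; magnitude 8.8097 rad/s.

8.81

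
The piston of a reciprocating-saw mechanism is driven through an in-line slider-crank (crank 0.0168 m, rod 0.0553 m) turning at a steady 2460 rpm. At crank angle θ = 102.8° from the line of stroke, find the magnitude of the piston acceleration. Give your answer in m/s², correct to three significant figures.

ω = 2π·2460/60 = 257.6 rad/s
x(θ) = r cosθ + √(L² − r² sin²θ); with ω constant, a = ω²·d²x/dθ².
d²x/dθ² = −r cosθ − r²(cos2θ)/√u − r⁴ sin²2θ/(4u^{3/2}),  u = L² − r² sin²θ = 0.0027897 m².
Substituting r = 0.0168 m, L = 0.0553 m, θ = 102.8°: d²x/dθ² = +0.0085159 m.
a = ω²·d²x/dθ² = (257.6)²·(+0.0085159) = +565.14 m/s²;  |a| = 565.14 m/s².

565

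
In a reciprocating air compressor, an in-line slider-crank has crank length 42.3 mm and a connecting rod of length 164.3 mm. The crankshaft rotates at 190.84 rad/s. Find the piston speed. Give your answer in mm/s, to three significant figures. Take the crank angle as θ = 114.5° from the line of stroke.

6540

ω = 190.8 rad/s
For an in-line slider-crank, x = r cosθ + √(L² − r² sin²θ), so v = −rω sinθ·[1 + r cosθ/√(L² − r² sin²θ)].
With r = 0.0423 m, L = 0.1643 m, θ = 114.5°: √(L² − r² sin²θ) = 0.15973 m.
v = −0.0423·190.8·0.90996·[1 + 0.0423·-0.41469/0.15973] = -6.539 m/s.
|v| = 6.539 m/s = 6539 mm/s.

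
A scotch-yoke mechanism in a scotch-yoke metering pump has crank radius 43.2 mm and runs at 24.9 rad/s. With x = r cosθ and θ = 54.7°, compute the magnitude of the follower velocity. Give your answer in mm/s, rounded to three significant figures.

878

ω = 24.9 rad/s
x = r cosθ ⇒ ẋ = −rω sinθ.
|v| = rω|sinθ| = 0.0432·24.9·|sin 54.7°| = 0.8779 m/s = 877.9 mm/s.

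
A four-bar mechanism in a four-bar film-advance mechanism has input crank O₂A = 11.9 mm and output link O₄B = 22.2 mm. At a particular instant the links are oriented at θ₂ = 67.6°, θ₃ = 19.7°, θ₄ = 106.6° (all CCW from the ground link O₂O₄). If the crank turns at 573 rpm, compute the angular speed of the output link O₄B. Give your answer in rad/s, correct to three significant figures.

23.9

ω₂ = 60 rad/s (from 573 rpm).
Differentiating the loop-closure r₂e^{iθ₂}+r₃e^{iθ₃}=r₁+r₄e^{iθ₄} gives r₂ω₂e^{iθ₂}+r₃ω₃e^{iθ₃}=r₄ω₄e^{iθ₄}.
Eliminating the other unknown: ω₄ = r₂ω₂ sin(θ₂−θ₃) / [r₄ sin(θ₄−θ₃)].
Numerator sine = +0.74198; denominator sine = +0.99854.
Result = 0.0119·60·(+0.74198) / (0.0222·(+0.99854)) = +23.9 rad/s; magnitude 23.9 rad/s.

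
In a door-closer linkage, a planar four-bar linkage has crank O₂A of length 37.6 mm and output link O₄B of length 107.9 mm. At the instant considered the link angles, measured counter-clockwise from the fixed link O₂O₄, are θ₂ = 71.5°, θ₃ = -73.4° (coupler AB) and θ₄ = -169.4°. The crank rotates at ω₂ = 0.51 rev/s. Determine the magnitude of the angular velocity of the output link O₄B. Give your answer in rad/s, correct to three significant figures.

ω₂ = 3.204 rad/s (from 0.51 rev/s).
Differentiating the loop-closure r₂e^{iθ₂}+r₃e^{iθ₃}=r₁+r₄e^{iθ₄} gives r₂ω₂e^{iθ₂}+r₃ω₃e^{iθ₃}=r₄ω₄e^{iθ₄}.
Eliminating the other unknown: ω₄ = r₂ω₂ sin(θ₂−θ₃) / [r₄ sin(θ₄−θ₃)].
Numerator sine = +0.57501; denominator sine = -0.99452.
Result = 0.0376·3.204·(+0.57501) / (0.1079·(-0.99452)) = -0.64562 rad/s; magnitude 0.64562 rad/s.

0.646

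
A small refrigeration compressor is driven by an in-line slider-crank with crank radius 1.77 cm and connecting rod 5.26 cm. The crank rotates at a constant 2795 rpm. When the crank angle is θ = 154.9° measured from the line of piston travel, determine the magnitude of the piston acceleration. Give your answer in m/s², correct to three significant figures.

1030

ω = 2π·2795/60 = 292.7 rad/s
x(θ) = r cosθ + √(L² − r² sin²θ); with ω constant, a = ω²·d²x/dθ².
d²x/dθ² = −r cosθ − r²(cos2θ)/√u − r⁴ sin²2θ/(4u^{3/2}),  u = L² − r² sin²θ = 0.00271038 m².
Substituting r = 0.0177 m, L = 0.0526 m, θ = 154.9°: d²x/dθ² = +0.012074 m.
a = ω²·d²x/dθ² = (292.7)²·(+0.012074) = +1034.4 m/s²;  |a| = 1034.4 m/s².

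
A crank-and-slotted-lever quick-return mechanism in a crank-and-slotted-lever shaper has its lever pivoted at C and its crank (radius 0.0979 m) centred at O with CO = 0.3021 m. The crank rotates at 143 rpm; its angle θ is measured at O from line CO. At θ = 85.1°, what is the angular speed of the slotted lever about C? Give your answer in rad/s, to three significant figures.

1.71

ω = 14.97 rad/s (from 143 rpm).
Crank pin A relative to C: A = (d + r cosθ, r sinθ); lever angle φ = atan2(r sinθ, d + r cosθ).
Differentiating tanφ: φ̇ = rω(d cosθ + r)/(d² + r² + 2dr cosθ).
d² + r² + 2dr cosθ = |CA|² = 0.105901 m²;  d cosθ + r = +0.1237 m.
|ω_lever| = |0.0979·14.97·+0.1237| / 0.105901 = 1.7125 rad/s.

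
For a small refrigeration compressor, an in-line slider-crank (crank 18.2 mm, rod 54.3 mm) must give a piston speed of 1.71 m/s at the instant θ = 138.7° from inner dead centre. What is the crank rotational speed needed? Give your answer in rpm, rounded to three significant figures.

1830

For an in-line slider-crank, |v_piston| = rω|sinθ|·[1 + r cosθ/√(L² − r² sin²θ)].
With r = 0.0182 m, L = 0.0543 m, θ = 138.7°: the bracketed kinematic factor |dx/dθ| = 0.0089105 m.
ω = v/|dx/dθ| = 1.71/0.0089105 = 191.91 rad/s.
N = 60ω/(2π) = 1832.6 rpm.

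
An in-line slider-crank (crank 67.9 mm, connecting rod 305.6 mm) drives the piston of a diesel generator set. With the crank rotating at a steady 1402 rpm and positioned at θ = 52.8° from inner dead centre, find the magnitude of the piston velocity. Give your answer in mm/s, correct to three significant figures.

9020

ω = 2π·1402/60 = 146.8 rad/s
For an in-line slider-crank, x = r cosθ + √(L² − r² sin²θ), so v = −rω sinθ·[1 + r cosθ/√(L² − r² sin²θ)].
With r = 0.0679 m, L = 0.3056 m, θ = 52.8°: √(L² − r² sin²θ) = 0.30078 m.
v = −0.0679·146.8·0.79653·[1 + 0.0679·0.60460/0.30078] = -9.0243 m/s.
|v| = 9.0243 m/s = 9024.3 mm/s.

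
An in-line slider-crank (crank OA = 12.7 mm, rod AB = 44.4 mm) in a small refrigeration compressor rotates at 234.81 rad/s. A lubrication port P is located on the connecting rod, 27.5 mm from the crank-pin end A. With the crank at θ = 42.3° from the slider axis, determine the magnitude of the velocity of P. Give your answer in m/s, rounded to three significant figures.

2.42

ω = 234.8 rad/s.  Crank-pin speed |V_A| = rω = 2.9821 m/s, perpendicular to OA.
Rod angle: sinφ = −(r/L) sinθ ⇒ φ = -11.099°; ω_rod = −rω cosθ/√(L²−r²sin²θ) = -50.624 rad/s.
V_P = V_A + ω_rod × AP, with AP = 0.0275 m along the rod.
Components: V_Px = −rω sinθ − a·ω_rod·sinφ = -2.275 m/s;  V_Py = rω cosθ + a·ω_rod·cosφ = +0.83954 m/s.
|V_P| = √(V_Px² + V_Py²) = 2.4249 m/s.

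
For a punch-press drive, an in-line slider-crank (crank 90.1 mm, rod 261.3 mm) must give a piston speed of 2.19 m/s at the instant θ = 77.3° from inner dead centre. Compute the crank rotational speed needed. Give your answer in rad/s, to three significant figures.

23.1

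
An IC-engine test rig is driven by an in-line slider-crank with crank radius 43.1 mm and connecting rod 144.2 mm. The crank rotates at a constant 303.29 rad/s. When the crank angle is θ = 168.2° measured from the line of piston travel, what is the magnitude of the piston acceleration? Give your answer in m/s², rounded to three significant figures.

ω = 303.3 rad/s
x(θ) = r cosθ + √(L² − r² sin²θ); with ω constant, a = ω²·d²x/dθ².
d²x/dθ² = −r cosθ − r²(cos2θ)/√u − r⁴ sin²2θ/(4u^{3/2}),  u = L² − r² sin²θ = 0.020716 m².
Substituting r = 0.0431 m, L = 0.1442 m, θ = 168.2°: d²x/dθ² = +0.030316 m.
a = ω²·d²x/dθ² = (303.3)²·(+0.030316) = +2788.6 m/s²;  |a| = 2788.6 m/s².

2790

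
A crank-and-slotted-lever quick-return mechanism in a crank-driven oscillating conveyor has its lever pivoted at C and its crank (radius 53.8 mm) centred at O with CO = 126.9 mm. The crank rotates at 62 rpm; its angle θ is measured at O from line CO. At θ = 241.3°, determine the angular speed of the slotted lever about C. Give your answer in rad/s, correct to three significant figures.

0.200

ω = 6.493 rad/s (from 62 rpm).
Crank pin A relative to C: A = (d + r cosθ, r sinθ); lever angle φ = atan2(r sinθ, d + r cosθ).
Differentiating tanφ: φ̇ = rω(d cosθ + r)/(d² + r² + 2dr cosθ).
d² + r² + 2dr cosθ = |CA|² = 0.0124409 m²;  d cosθ + r = -0.0071404 m.
|ω_lever| = |0.0538·6.493·-0.0071404| / 0.0124409 = 0.20048 rad/s.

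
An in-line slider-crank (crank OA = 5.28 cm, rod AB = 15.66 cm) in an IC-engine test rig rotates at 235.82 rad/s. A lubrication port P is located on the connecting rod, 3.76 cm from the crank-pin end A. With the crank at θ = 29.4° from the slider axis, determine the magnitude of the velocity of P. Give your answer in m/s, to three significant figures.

10.5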